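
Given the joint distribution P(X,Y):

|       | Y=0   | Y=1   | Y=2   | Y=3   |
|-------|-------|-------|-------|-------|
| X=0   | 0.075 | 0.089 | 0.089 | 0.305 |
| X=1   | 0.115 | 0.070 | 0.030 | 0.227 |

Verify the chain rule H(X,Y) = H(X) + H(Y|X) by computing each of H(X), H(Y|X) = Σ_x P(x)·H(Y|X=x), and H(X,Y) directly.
H(X) = 0.9903 bits, H(Y|X) = 1.6985 bits, H(X,Y) = 2.6888 bits

Marginal of X (row sums):
  P(X=0) = 0.075 + 0.089 + 0.089 + 0.305 = 0.558
  P(X=1) = 0.115 + 0.070 + 0.030 + 0.227 = 0.442
H(X) = -[0.558·log₂(0.558) + 0.442·log₂(0.442)]
  = 0.46965 + 0.52062 = 0.9903 bits

H(Y|X) = Σ_x P(x)·H(Y|X=x):
  X=0: P(X=0) = 0.558, P(Y|X=0) = (25/186, 89/558, 89/558, 305/558) → H(Y|X=0) = 1.71031
  X=1: P(X=1) = 0.442, P(Y|X=1) = (115/442, 35/221, 15/221, 227/442) → H(Y|X=1) = 1.68357
H(Y|X) = 0.558·1.71031 + 0.442·1.68357 = 1.6985 bits

H(X,Y) = -Σ_{x,y} P(x,y) log₂ P(x,y). Per-cell terms -P(x,y)·log₂P(x,y):
  X=0: 0.28027, 0.31061, 0.31061, 0.52250
  X=1: 0.35883, 0.26856, 0.15177, 0.48561
Sum of the 8 terms: H(X,Y) = 2.6888 bits

Chain rule check:
  H(X) + H(Y|X) = 0.9903 + 1.6985 = 2.6888 bits
  H(X,Y) = 2.6888 bits
✓ Chain rule verified.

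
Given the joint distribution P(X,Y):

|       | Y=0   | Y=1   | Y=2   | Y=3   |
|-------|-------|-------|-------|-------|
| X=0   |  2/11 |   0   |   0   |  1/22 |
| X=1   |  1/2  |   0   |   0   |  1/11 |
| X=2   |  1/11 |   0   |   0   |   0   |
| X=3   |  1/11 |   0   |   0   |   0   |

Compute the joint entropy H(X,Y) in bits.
2.0934 bits

H(X,Y) = -Σ_{x,y} P(x,y) log₂ P(x,y). Per-cell terms -P(x,y)·log₂P(x,y):
  X=0: 0.4472, 0.0000, 0.0000, 0.2027
  X=1: 0.5000, 0.0000, 0.0000, 0.3145
  X=2: 0.3145, 0.0000, 0.0000, 0.0000
  X=3: 0.3145, 0.0000, 0.0000, 0.0000
  (cells with P = 0 contribute 0)
Sum of the 16 terms: H(X,Y) = 2.0934 bits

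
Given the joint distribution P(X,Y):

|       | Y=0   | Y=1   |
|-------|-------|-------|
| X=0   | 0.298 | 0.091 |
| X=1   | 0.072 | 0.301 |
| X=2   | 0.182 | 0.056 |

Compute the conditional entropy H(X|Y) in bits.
1.3179 bits

H(X|Y) = H(X,Y) - H(Y)

H(X,Y) = -Σ_{x,y} P(x,y) log₂ P(x,y). Per-cell terms -P(x,y)·log₂P(x,y):
  X=0: 0.52049, 0.31468
  X=1: 0.27330, 0.52138
  X=2: 0.44735, 0.23287
Sum of the 6 terms: H(X,Y) = 2.3101 bits

Marginal of Y (column sums):
  P(Y=0) = 0.298 + 0.072 + 0.182 = 0.552
  P(Y=1) = 0.091 + 0.301 + 0.056 = 0.448
H(Y) = -[0.552·log₂(0.552) + 0.448·log₂(0.448)]
  = 0.47321 + 0.51898 = 0.9922 bits

H(X|Y) = H(X,Y) - H(Y) = 2.3101 - 0.9922 = 1.3179 bits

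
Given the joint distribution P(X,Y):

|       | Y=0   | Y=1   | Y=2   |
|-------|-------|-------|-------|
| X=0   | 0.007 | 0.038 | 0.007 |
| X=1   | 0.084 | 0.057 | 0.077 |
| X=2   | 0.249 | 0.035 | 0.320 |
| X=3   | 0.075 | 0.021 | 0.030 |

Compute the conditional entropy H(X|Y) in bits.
1.3829 bits

H(X|Y) = H(X,Y) - H(Y)

H(X,Y) = -Σ_{x,y} P(x,y) log₂ P(x,y). Per-cell terms -P(x,y)·log₂P(x,y):
  X=0: 0.0501, 0.1793, 0.0501
  X=1: 0.3002, 0.2356, 0.2848
  X=2: 0.4994, 0.1693, 0.5260
  X=3: 0.2803, 0.1170, 0.1518
Sum of the 12 terms: H(X,Y) = 2.8439 bits

Marginal of Y (column sums):
  P(Y=0) = 0.007 + 0.084 + 0.249 + 0.075 = 0.415
  P(Y=1) = 0.038 + 0.057 + 0.035 + 0.021 = 0.151
  P(Y=2) = 0.007 + 0.077 + 0.320 + 0.030 = 0.434
H(Y) = -[0.415·log₂(0.415) + 0.151·log₂(0.151) + 0.434·log₂(0.434)]
  = 0.5266 + 0.4118 + 0.5226 = 1.4610 bits

H(X|Y) = H(X,Y) - H(Y) = 2.8439 - 1.4610 = 1.3829 bits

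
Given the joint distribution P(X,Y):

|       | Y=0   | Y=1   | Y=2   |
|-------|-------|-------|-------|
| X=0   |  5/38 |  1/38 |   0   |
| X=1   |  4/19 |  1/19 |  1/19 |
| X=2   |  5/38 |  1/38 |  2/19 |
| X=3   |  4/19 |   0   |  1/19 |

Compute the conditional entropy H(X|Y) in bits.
1.8156 bits

H(X|Y) = H(X,Y) - H(Y)

H(X,Y) = -Σ_{x,y} P(x,y) log₂ P(x,y). Per-cell terms -P(x,y)·log₂P(x,y):
  X=0: 0.3850, 0.1381, 0.0000
  X=1: 0.4732, 0.2236, 0.2236
  X=2: 0.3850, 0.1381, 0.3419
  X=3: 0.4732, 0.0000, 0.2236
  (cells with P = 0 contribute 0)
Sum of the 12 terms: H(X,Y) = 3.0053 bits

Marginal of Y (column sums):
  P(Y=0) = 5/38 + 4/19 + 5/38 + 4/19 = 13/19
  P(Y=1) = 1/38 + 1/19 + 1/38 + 0 = 2/19
  P(Y=2) = 0 + 1/19 + 2/19 + 1/19 = 4/19
H(Y) = -[(13/19)·log₂(13/19) + (2/19)·log₂(2/19) + (4/19)·log₂(4/19)]
  = 0.3746 + 0.3419 + 0.4732 = 1.1897 bits

H(X|Y) = H(X,Y) - H(Y) = 3.0053 - 1.1897 = 1.8156 bits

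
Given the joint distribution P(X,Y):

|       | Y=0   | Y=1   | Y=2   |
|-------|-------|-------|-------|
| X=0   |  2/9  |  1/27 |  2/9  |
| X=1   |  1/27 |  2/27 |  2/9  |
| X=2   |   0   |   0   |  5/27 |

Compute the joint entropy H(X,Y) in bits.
2.5275 bits

H(X,Y) = -Σ_{x,y} P(x,y) log₂ P(x,y). Per-cell terms -P(x,y)·log₂P(x,y):
  X=0: 0.48221, 0.17611, 0.48221
  X=1: 0.17611, 0.27814, 0.48221
  X=2: 0.00000, 0.00000, 0.45055
  (cells with P = 0 contribute 0)
Sum of the 9 terms: H(X,Y) = 2.5275 bits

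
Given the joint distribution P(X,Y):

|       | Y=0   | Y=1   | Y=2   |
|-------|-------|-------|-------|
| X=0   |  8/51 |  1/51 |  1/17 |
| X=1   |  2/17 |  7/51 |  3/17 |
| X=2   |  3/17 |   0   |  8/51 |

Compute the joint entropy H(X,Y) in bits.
2.8298 bits

H(X,Y) = -Σ_{x,y} P(x,y) log₂ P(x,y). Per-cell terms -P(x,y)·log₂P(x,y):
  X=0: 0.41920, 0.11122, 0.24044
  X=1: 0.36323, 0.39324, 0.44162
  X=2: 0.44162, 0.00000, 0.41920
  (cells with P = 0 contribute 0)
Sum of the 9 terms: H(X,Y) = 2.8298 bits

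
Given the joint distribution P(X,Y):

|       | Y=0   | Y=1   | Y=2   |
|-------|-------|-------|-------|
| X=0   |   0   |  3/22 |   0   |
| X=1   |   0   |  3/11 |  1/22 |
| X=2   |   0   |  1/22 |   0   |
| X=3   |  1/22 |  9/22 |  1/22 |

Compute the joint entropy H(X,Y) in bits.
2.2415 bits

H(X,Y) = -Σ_{x,y} P(x,y) log₂ P(x,y). Per-cell terms -P(x,y)·log₂P(x,y):
  X=0: 0.0000, 0.3920, 0.0000
  X=1: 0.0000, 0.5112, 0.2027
  X=2: 0.0000, 0.2027, 0.0000
  X=3: 0.2027, 0.5275, 0.2027
  (cells with P = 0 contribute 0)
Sum of the 12 terms: H(X,Y) = 2.2415 bits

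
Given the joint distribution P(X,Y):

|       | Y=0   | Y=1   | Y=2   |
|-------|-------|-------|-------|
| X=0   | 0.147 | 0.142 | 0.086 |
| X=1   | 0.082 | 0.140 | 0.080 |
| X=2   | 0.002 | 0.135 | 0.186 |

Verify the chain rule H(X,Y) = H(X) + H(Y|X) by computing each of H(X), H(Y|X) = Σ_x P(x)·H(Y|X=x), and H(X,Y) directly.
H(X) = 1.5789 bits, H(Y|X) = 1.3758 bits, H(X,Y) = 2.9547 bits

Marginal of X (row sums):
  P(X=0) = 0.147 + 0.142 + 0.086 = 0.375
  P(X=1) = 0.082 + 0.140 + 0.080 = 0.302
  P(X=2) = 0.002 + 0.135 + 0.186 = 0.323
H(X) = -[0.375·log₂(0.375) + 0.302·log₂(0.302) + 0.323·log₂(0.323)]
  = 0.53064 + 0.52167 + 0.52662 = 1.5789 bits

H(Y|X) = Σ_x P(x)·H(Y|X=x):
  X=0: P(X=0) = 0.375, P(Y|X=0) = (49/125, 142/375, 86/375) → H(Y|X=0) = 1.54735
  X=1: P(X=1) = 0.302, P(Y|X=1) = (41/151, 70/151, 40/151) → H(Y|X=1) = 1.53253
  X=2: P(X=2) = 0.323, P(Y|X=2) = (2/323, 135/323, 186/323) → H(Y|X=2) = 1.02996
H(Y|X) = 0.375·1.54735 + 0.302·1.53253 + 0.323·1.02996 = 1.3758 bits

H(X,Y) = -Σ_{x,y} P(x,y) log₂ P(x,y). Per-cell terms -P(x,y)·log₂P(x,y):
  X=0: 0.40662, 0.39988, 0.30440
  X=1: 0.29588, 0.39711, 0.29151
  X=2: 0.01793, 0.39001, 0.45135
Sum of the 9 terms: H(X,Y) = 2.9547 bits

Chain rule check:
  H(X) + H(Y|X) = 1.5789 + 1.3758 = 2.9547 bits
  H(X,Y) = 2.9547 bits
✓ Chain rule verified.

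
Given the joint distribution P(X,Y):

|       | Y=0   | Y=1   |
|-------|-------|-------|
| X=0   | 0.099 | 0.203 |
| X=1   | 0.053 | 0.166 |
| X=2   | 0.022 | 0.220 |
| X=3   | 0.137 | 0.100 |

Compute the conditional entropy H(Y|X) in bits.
0.7896 bits

H(Y|X) = H(X,Y) - H(X)

H(X,Y) = -Σ_{x,y} P(x,y) log₂ P(x,y). Per-cell terms -P(x,y)·log₂P(x,y):
  X=0: 0.330306, 0.466991
  X=1: 0.224607, 0.430064
  X=2: 0.121140, 0.480573
  X=3: 0.392882, 0.332193
Sum of the 8 terms: H(X,Y) = 2.778756 bits

Marginal of X (row sums):
  P(X=0) = 0.099 + 0.203 = 0.302
  P(X=1) = 0.053 + 0.166 = 0.219
  P(X=2) = 0.022 + 0.220 = 0.242
  P(X=3) = 0.137 + 0.100 = 0.237
H(X) = -[0.302·log₂(0.302) + 0.219·log₂(0.219) + 0.242·log₂(0.242) + 0.237·log₂(0.237)]
  = 0.521669 + 0.479828 + 0.495355 + 0.492259 = 1.989111 bits

H(Y|X) = H(X,Y) - H(X) = 2.778756 - 1.989111 = 0.7896 bits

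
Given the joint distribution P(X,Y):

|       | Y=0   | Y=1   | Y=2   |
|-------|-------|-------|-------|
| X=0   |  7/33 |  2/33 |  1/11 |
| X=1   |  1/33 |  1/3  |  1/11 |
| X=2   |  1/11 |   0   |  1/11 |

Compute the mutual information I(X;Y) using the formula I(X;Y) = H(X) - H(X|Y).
0.4051 bits

I(X;Y) = H(X) - H(X|Y)

Marginal of X (row sums):
  P(X=0) = 7/33 + 2/33 + 1/11 = 4/11
  P(X=1) = 1/33 + 1/3 + 1/11 = 5/11
  P(X=2) = 1/11 + 0 + 1/11 = 2/11
H(X) = -[(4/11)·log₂(4/11) + (5/11)·log₂(5/11) + (2/11)·log₂(2/11)]
  = 0.5307 + 0.5170 + 0.4472 = 1.4949 bits

Marginal of Y (column sums):
  P(Y=0) = 7/33 + 1/33 + 1/11 = 1/3
  P(Y=1) = 2/33 + 1/3 + 0 = 13/33
  P(Y=2) = 1/11 + 1/11 + 1/11 = 3/11
H(X|Y) = Σ_y P(y)·H(X|Y=y):
  Y=0: P(Y=0) = 1/3, P(X|Y=0) = (7/11, 1/11, 3/11) → H(X|Y=0) = 1.2407
  Y=1: P(Y=1) = 13/33, P(X|Y=1) = (2/13, 11/13, 0) → H(X|Y=1) = 0.6194
  Y=2: P(Y=2) = 3/11, P(X|Y=2) = (1/3, 1/3, 1/3) → H(X|Y=2) = 1.5850
H(X|Y) = (1/3)·1.2407 + (13/33)·0.6194 + (3/11)·1.5850 = 1.0898 bits

I(X;Y) = H(X) - H(X|Y) = 1.4949 - 1.0898 = 0.4051 bits

Cross-check via I(X;Y) = H(X) + H(Y) - H(X,Y): computing H(Y) from the column sums and H(X,Y) from the 9 cells in the same way gives H(Y) = 1.5690 bits and H(X,Y) = 2.6588 bits, so
I(X;Y) = 1.4949 + 1.5690 - 2.6588 = 0.4051 bits ✓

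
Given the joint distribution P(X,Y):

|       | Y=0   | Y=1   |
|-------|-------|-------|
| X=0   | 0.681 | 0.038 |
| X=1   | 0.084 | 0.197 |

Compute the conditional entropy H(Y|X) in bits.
0.4618 bits

H(Y|X) = H(X,Y) - H(X)

H(X,Y) = -Σ_{x,y} P(x,y) log₂ P(x,y). Per-cell terms -P(x,y)·log₂P(x,y):
  X=0: 0.37746, 0.17928
  X=1: 0.30017, 0.46172
Sum of the 4 terms: H(X,Y) = 1.3186 bits

Marginal of X (row sums):
  P(X=0) = 0.681 + 0.038 = 0.719
  P(X=1) = 0.084 + 0.197 = 0.281
H(X) = -[0.719·log₂(0.719) + 0.281·log₂(0.281)]
  = 0.34220 + 0.51461 = 0.8568 bits

H(Y|X) = H(X,Y) - H(X) = 1.3186 - 0.8568 = 0.4618 bits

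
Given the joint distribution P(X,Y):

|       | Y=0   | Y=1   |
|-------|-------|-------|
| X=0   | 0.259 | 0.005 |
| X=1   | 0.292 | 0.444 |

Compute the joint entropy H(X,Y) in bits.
1.5817 bits

H(X,Y) = -Σ_{x,y} P(x,y) log₂ P(x,y). Per-cell terms -P(x,y)·log₂P(x,y):
  X=0: 0.5048, 0.0382
  X=1: 0.5186, 0.5201
Sum of the 4 terms: H(X,Y) = 1.5817 bits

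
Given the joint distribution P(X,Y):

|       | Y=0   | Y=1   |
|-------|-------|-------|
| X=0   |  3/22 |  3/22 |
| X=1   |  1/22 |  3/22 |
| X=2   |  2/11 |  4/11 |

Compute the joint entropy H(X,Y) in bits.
2.3565 bits

H(X,Y) = -Σ_{x,y} P(x,y) log₂ P(x,y). Per-cell terms -P(x,y)·log₂P(x,y):
  X=0: 0.39197, 0.39197
  X=1: 0.20270, 0.39197
  X=2: 0.44717, 0.53070
Sum of the 6 terms: H(X,Y) = 2.3565 bits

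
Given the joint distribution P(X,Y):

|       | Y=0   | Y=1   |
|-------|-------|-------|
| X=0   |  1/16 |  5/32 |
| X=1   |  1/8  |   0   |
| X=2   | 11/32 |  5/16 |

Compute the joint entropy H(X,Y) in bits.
2.0974 bits

H(X,Y) = -Σ_{x,y} P(x,y) log₂ P(x,y). Per-cell terms -P(x,y)·log₂P(x,y):
  X=0: 0.2500, 0.4184
  X=1: 0.3750, 0.0000
  X=2: 0.5296, 0.5244
  (cells with P = 0 contribute 0)
Sum of the 6 terms: H(X,Y) = 2.0974 bits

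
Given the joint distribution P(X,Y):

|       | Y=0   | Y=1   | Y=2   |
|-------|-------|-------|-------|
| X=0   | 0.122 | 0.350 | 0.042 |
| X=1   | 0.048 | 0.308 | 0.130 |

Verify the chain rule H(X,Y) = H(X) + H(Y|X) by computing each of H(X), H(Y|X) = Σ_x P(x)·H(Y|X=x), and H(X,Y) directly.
H(X) = 0.9994 bits, H(Y|X) = 1.2092 bits, H(X,Y) = 2.2087 bits

Marginal of X (row sums):
  P(X=0) = 0.122 + 0.350 + 0.042 = 0.514
  P(X=1) = 0.048 + 0.308 + 0.130 = 0.486
H(X) = -[0.514·log₂(0.514) + 0.486·log₂(0.486)]
  = 0.49352 + 0.50591 = 0.9994 bits

H(Y|X) = Σ_x P(x)·H(Y|X=x):
  X=0: P(X=0) = 0.514, P(Y|X=0) = (61/257, 175/257, 21/257) → H(Y|X=0) = 1.16525
  X=1: P(X=1) = 0.486, P(Y|X=1) = (8/81, 154/243, 65/243) → H(Y|X=1) = 1.25577
H(Y|X) = 0.514·1.16525 + 0.486·1.25577 = 1.2092 bits

H(X,Y) = -Σ_{x,y} P(x,y) log₂ P(x,y). Per-cell terms -P(x,y)·log₂P(x,y):
  X=0: 0.37028, 0.53010, 0.19209
  X=1: 0.21028, 0.52329, 0.38264
Sum of the 6 terms: H(X,Y) = 2.2087 bits

Chain rule check:
  H(X) + H(Y|X) = 0.9994 + 1.2092 = 2.2086 bits
  H(X,Y) = 2.2087 bits
✓ Chain rule verified (Δ = 0.0001 is 4-dp rounding noise: each of the three values was rounded independently).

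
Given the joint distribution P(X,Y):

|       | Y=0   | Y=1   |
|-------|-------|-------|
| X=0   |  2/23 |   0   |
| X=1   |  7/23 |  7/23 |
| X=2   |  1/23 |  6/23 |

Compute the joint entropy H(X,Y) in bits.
2.0534 bits

H(X,Y) = -Σ_{x,y} P(x,y) log₂ P(x,y). Per-cell terms -P(x,y)·log₂P(x,y):
  X=0: 0.3064, 0.0000
  X=1: 0.5223, 0.5223
  X=2: 0.1967, 0.5057
  (cells with P = 0 contribute 0)
Sum of the 6 terms: H(X,Y) = 2.0534 bits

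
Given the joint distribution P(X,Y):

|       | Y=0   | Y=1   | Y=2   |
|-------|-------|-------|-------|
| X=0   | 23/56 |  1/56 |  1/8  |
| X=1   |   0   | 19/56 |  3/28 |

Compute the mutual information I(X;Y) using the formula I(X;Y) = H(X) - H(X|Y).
0.6583 bits

I(X;Y) = H(X) - H(X|Y)

Marginal of X (row sums):
  P(X=0) = 23/56 + 1/56 + 1/8 = 31/56
  P(X=1) = 0 + 19/56 + 3/28 = 25/56
H(X) = -[(31/56)·log₂(31/56) + (25/56)·log₂(25/56)]
  = 0.4723 + 0.5194 = 0.9917 bits

Marginal of Y (column sums):
  P(Y=0) = 23/56 + 0 = 23/56
  P(Y=1) = 1/56 + 19/56 = 5/14
  P(Y=2) = 1/8 + 3/28 = 13/56
H(X|Y) = Σ_y P(y)·H(X|Y=y):
  Y=0: P(Y=0) = 23/56, P(X|Y=0) = (1, 0) → H(X|Y=0) = 0.0000
  Y=1: P(Y=1) = 5/14, P(X|Y=1) = (1/20, 19/20) → H(X|Y=1) = 0.2864
  Y=2: P(Y=2) = 13/56, P(X|Y=2) = (7/13, 6/13) → H(X|Y=2) = 0.9957
H(X|Y) = (23/56)·0.0000 + (5/14)·0.2864 + (13/56)·0.9957 = 0.3334 bits

I(X;Y) = H(X) - H(X|Y) = 0.9917 - 0.3334 = 0.6583 bits

Cross-check via I(X;Y) = H(X) + H(Y) - H(X,Y): computing H(Y) from the column sums and H(X,Y) from the 6 cells in the same way gives H(Y) = 1.5469 bits and H(X,Y) = 1.8803 bits, so
I(X;Y) = 0.9917 + 1.5469 - 1.8803 = 0.6583 bits ✓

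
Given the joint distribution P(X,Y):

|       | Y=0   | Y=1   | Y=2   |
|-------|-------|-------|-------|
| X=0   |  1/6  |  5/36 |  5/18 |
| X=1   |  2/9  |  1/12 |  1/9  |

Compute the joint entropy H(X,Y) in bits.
2.4729 bits

H(X,Y) = -Σ_{x,y} P(x,y) log₂ P(x,y). Per-cell terms -P(x,y)·log₂P(x,y):
  X=0: 0.43083, 0.39556, 0.51333
  X=1: 0.48221, 0.29875, 0.35221
Sum of the 6 terms: H(X,Y) = 2.4729 bits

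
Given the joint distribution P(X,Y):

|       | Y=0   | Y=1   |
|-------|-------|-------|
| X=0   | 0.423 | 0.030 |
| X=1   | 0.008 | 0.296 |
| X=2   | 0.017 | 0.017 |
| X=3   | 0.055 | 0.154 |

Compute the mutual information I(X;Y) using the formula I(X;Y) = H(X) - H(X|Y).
0.5795 bits

I(X;Y) = H(X) - H(X|Y)

Marginal of X (row sums):
  P(X=0) = 0.423 + 0.030 = 0.453
  P(X=1) = 0.008 + 0.296 = 0.304
  P(X=2) = 0.017 + 0.017 = 0.034
  P(X=3) = 0.055 + 0.154 = 0.209
H(X) = -[0.453·log₂(0.453) + 0.304·log₂(0.304) + 0.034·log₂(0.034) + 0.209·log₂(0.209)]
  = 0.5175 + 0.5222 + 0.1659 + 0.4720 = 1.6776 bits

Marginal of Y (column sums):
  P(Y=0) = 0.423 + 0.008 + 0.017 + 0.055 = 0.503
  P(Y=1) = 0.030 + 0.296 + 0.017 + 0.154 = 0.497
H(X|Y) = Σ_y P(y)·H(X|Y=y):
  Y=0: P(Y=0) = 0.503, P(X|Y=0) = (423/503, 8/503, 17/503, 55/503) → H(X|Y=0) = 0.8195
  Y=1: P(Y=1) = 0.497, P(X|Y=1) = (30/497, 296/497, 17/497, 22/71) → H(X|Y=1) = 1.3801
H(X|Y) = 0.503·0.8195 + 0.497·1.3801 = 1.0981 bits

I(X;Y) = H(X) - H(X|Y) = 1.6776 - 1.0981 = 0.5795 bits

Cross-check via I(X;Y) = H(X) + H(Y) - H(X,Y): computing H(Y) from the column sums and H(X,Y) from the 8 cells in the same way gives H(Y) = 1.0000 bits and H(X,Y) = 2.0981 bits, so
I(X;Y) = 1.6776 + 1.0000 - 2.0981 = 0.5795 bits ✓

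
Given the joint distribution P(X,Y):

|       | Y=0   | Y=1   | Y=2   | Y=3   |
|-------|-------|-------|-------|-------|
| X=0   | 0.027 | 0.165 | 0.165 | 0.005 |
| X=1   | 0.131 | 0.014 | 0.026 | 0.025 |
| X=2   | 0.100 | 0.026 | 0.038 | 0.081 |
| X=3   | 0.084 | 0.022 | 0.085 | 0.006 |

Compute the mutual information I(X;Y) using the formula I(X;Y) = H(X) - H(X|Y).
0.3652 bits

I(X;Y) = H(X) - H(X|Y)

Marginal of X (row sums):
  P(X=0) = 0.027 + 0.165 + 0.165 + 0.005 = 0.362
  P(X=1) = 0.131 + 0.014 + 0.026 + 0.025 = 0.196
  P(X=2) = 0.100 + 0.026 + 0.038 + 0.081 = 0.245
  P(X=3) = 0.084 + 0.022 + 0.085 + 0.006 = 0.197
H(X) = -[0.362·log₂(0.362) + 0.196·log₂(0.196) + 0.245·log₂(0.245) + 0.197·log₂(0.197)]
  = 0.5307 + 0.4608 + 0.4971 + 0.4617 = 1.9503 bits

Marginal of Y (column sums):
  P(Y=0) = 0.027 + 0.131 + 0.100 + 0.084 = 0.342
  P(Y=1) = 0.165 + 0.014 + 0.026 + 0.022 = 0.227
  P(Y=2) = 0.165 + 0.026 + 0.038 + 0.085 = 0.314
  P(Y=3) = 0.005 + 0.025 + 0.081 + 0.006 = 0.117
H(X|Y) = Σ_y P(y)·H(X|Y=y):
  Y=0: P(Y=0) = 0.342, P(X|Y=0) = (3/38, 131/342, 50/171, 14/57) → H(X|Y=0) = 1.8357
  Y=1: P(Y=1) = 0.227, P(X|Y=1) = (165/227, 14/227, 26/227, 22/227) → H(X|Y=1) = 1.2668
  Y=2: P(Y=2) = 0.314, P(X|Y=2) = (165/314, 13/157, 19/157, 85/314) → H(X|Y=2) = 1.6644
  Y=3: P(Y=3) = 0.117, P(X|Y=3) = (5/117, 25/117, 9/13, 2/39) → H(X|Y=3) = 1.2572
H(X|Y) = 0.342·1.8357 + 0.227·1.2668 + 0.314·1.6644 + 0.117·1.2572 = 1.5851 bits

I(X;Y) = H(X) - H(X|Y) = 1.9503 - 1.5851 = 0.3652 bits

Cross-check via I(X;Y) = H(X) + H(Y) - H(X,Y): computing H(Y) from the column sums and H(X,Y) from the 16 cells in the same way gives H(Y) = 1.9019 bits and H(X,Y) = 3.4870 bits, so
I(X;Y) = 1.9503 + 1.9019 - 3.4870 = 0.3652 bits ✓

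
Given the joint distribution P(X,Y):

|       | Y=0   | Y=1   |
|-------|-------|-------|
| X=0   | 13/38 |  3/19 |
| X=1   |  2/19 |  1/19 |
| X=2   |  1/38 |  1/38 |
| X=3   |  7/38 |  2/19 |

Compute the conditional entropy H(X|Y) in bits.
1.6562 bits

H(X|Y) = H(X,Y) - H(Y)

H(X,Y) = -Σ_{x,y} P(x,y) log₂ P(x,y). Per-cell terms -P(x,y)·log₂P(x,y):
  X=0: 0.52940, 0.42047
  X=1: 0.34189, 0.22358
  X=2: 0.13810, 0.13810
  X=3: 0.44958, 0.34189
Sum of the 8 terms: H(X,Y) = 2.5830 bits

Marginal of Y (column sums):
  P(Y=0) = 13/38 + 2/19 + 1/38 + 7/38 = 25/38
  P(Y=1) = 3/19 + 1/19 + 1/38 + 2/19 = 13/38
H(Y) = -[(25/38)·log₂(25/38) + (13/38)·log₂(13/38)]
  = 0.39742 + 0.52940 = 0.9268 bits

H(X|Y) = H(X,Y) - H(Y) = 2.5830 - 0.9268 = 1.6562 bits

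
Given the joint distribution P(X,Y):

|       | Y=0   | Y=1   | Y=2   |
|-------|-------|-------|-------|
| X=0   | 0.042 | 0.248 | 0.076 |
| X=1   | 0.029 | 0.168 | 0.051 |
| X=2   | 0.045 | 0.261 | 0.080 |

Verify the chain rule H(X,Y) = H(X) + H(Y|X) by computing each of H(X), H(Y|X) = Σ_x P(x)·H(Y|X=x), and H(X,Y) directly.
H(X) = 1.5597 bits, H(Y|X) = 1.2119 bits, H(X,Y) = 2.7716 bits

Marginal of X (row sums):
  P(X=0) = 0.042 + 0.248 + 0.076 = 0.366
  P(X=1) = 0.029 + 0.168 + 0.051 = 0.248
  P(X=2) = 0.045 + 0.261 + 0.080 = 0.386
H(X) = -[0.366·log₂(0.366) + 0.248·log₂(0.248) + 0.386·log₂(0.386)]
  = 0.5307 + 0.4989 + 0.5301 = 1.5597 bits

H(Y|X) = Σ_x P(x)·H(Y|X=x):
  X=0: P(X=0) = 0.366, P(Y|X=0) = (7/61, 124/183, 38/183) → H(Y|X=0) = 1.2098
  X=1: P(X=1) = 0.248, P(Y|X=1) = (29/248, 21/31, 51/248) → H(Y|X=1) = 1.2119
  X=2: P(X=2) = 0.386, P(Y|X=2) = (45/386, 261/386, 40/193) → H(Y|X=2) = 1.2138
H(Y|X) = 0.366·1.2098 + 0.248·1.2119 + 0.386·1.2138 = 1.2119 bits

H(X,Y) = -Σ_{x,y} P(x,y) log₂ P(x,y). Per-cell terms -P(x,y)·log₂P(x,y):
  X=0: 0.1921, 0.4989, 0.2826
  X=1: 0.1481, 0.4323, 0.2190
  X=2: 0.2013, 0.5058, 0.2915
Sum of the 9 terms: H(X,Y) = 2.7716 bits

Chain rule check:
  H(X) + H(Y|X) = 1.5597 + 1.2119 = 2.7716 bits
  H(X,Y) = 2.7716 bits
✓ Chain rule verified.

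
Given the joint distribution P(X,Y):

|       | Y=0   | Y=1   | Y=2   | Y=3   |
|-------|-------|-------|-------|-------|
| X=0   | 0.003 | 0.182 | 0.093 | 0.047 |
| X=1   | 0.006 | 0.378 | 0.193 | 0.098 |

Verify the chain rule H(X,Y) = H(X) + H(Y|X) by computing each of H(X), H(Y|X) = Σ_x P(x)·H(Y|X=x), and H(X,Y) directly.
H(X) = 0.9097 bits, H(Y|X) = 1.4500 bits, H(X,Y) = 2.3598 bits

Marginal of X (row sums):
  P(X=0) = 0.003 + 0.182 + 0.093 + 0.047 = 0.325
  P(X=1) = 0.006 + 0.378 + 0.193 + 0.098 = 0.675
H(X) = -[0.325·log₂(0.325) + 0.675·log₂(0.675)]
  = 0.52698 + 0.38275 = 0.9097 bits

H(Y|X) = Σ_x P(x)·H(Y|X=x):
  X=0: P(X=0) = 0.325, P(Y|X=0) = (3/325, 14/25, 93/325, 47/325) → H(Y|X=0) = 1.45082
  X=1: P(X=1) = 0.675, P(Y|X=1) = (2/225, 14/25, 193/675, 98/675) → H(Y|X=1) = 1.44967
H(Y|X) = 0.325·1.45082 + 0.675·1.44967 = 1.4500 bits

H(X,Y) = -Σ_{x,y} P(x,y) log₂ P(x,y). Per-cell terms -P(x,y)·log₂P(x,y):
  X=0: 0.02514, 0.44735, 0.31868, 0.20733
  X=1: 0.04428, 0.53054, 0.45805, 0.32841
Sum of the 8 terms: H(X,Y) = 2.3598 bits

Chain rule check:
  H(X) + H(Y|X) = 0.9097 + 1.4500 = 2.3597 bits
  H(X,Y) = 2.3598 bits
✓ Chain rule verified (Δ = 0.0001 is 4-dp rounding noise: each of the three values was rounded independently).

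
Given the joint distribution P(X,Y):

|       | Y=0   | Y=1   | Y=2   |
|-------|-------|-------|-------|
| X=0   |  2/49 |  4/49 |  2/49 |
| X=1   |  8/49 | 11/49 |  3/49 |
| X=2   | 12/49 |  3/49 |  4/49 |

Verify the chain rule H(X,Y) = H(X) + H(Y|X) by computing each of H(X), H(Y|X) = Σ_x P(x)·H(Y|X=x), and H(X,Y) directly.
H(X) = 1.4756 bits, H(Y|X) = 1.3926 bits, H(X,Y) = 2.8681 bits

Marginal of X (row sums):
  P(X=0) = 2/49 + 4/49 + 2/49 = 8/49
  P(X=1) = 8/49 + 11/49 + 3/49 = 22/49
  P(X=2) = 12/49 + 3/49 + 4/49 = 19/49
H(X) = -[(8/49)·log₂(8/49) + (22/49)·log₂(22/49) + (19/49)·log₂(19/49)]
  = 0.42689 + 0.51870 + 0.52998 = 1.4756 bits

H(Y|X) = Σ_x P(x)·H(Y|X=x):
  X=0: P(X=0) = 8/49, P(Y|X=0) = (1/4, 1/2, 1/4) → H(Y|X=0) = 1.50000
  X=1: P(X=1) = 22/49, P(Y|X=1) = (4/11, 1/2, 3/22) → H(Y|X=1) = 1.42268
  X=2: P(X=2) = 19/49, P(Y|X=2) = (12/19, 3/19, 4/19) → H(Y|X=2) = 1.31243
H(Y|X) = (8/49)·1.50000 + (22/49)·1.42268 + (19/49)·1.31243 = 1.3926 bits

H(X,Y) = -Σ_{x,y} P(x,y) log₂ P(x,y). Per-cell terms -P(x,y)·log₂P(x,y):
  X=0: 0.18836, 0.29508, 0.18836
  X=1: 0.42689, 0.48384, 0.24672
  X=2: 0.49708, 0.24672, 0.29508
Sum of the 9 terms: H(X,Y) = 2.8681 bits

Chain rule check:
  H(X) + H(Y|X) = 1.4756 + 1.3926 = 2.8682 bits
  H(X,Y) = 2.8681 bits
✓ Chain rule verified (Δ = 0.0001 is 4-dp rounding noise: each of the three values was rounded independently).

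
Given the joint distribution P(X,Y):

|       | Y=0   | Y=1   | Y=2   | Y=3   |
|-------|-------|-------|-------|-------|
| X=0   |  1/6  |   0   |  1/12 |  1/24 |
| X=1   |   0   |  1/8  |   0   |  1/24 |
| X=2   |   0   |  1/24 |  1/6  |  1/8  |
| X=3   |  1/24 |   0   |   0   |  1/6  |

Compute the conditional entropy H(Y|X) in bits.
1.1563 bits

H(Y|X) = H(X,Y) - H(X)

H(X,Y) = -Σ_{x,y} P(x,y) log₂ P(x,y). Per-cell terms -P(x,y)·log₂P(x,y):
  X=0: 0.43083, 0.00000, 0.29875, 0.19104
  X=1: 0.00000, 0.37500, 0.00000, 0.19104
  X=2: 0.00000, 0.19104, 0.43083, 0.37500
  X=3: 0.19104, 0.00000, 0.00000, 0.43083
  (cells with P = 0 contribute 0)
Sum of the 16 terms: H(X,Y) = 3.1054 bits

Marginal of X (row sums):
  P(X=0) = 1/6 + 0 + 1/12 + 1/24 = 7/24
  P(X=1) = 0 + 1/8 + 0 + 1/24 = 1/6
  P(X=2) = 0 + 1/24 + 1/6 + 1/8 = 1/3
  P(X=3) = 1/24 + 0 + 0 + 1/6 = 5/24
H(X) = -[(7/24)·log₂(7/24) + (1/6)·log₂(1/6) + (1/3)·log₂(1/3) + (5/24)·log₂(5/24)]
  = 0.51847 + 0.43083 + 0.52832 + 0.47147 = 1.9491 bits

H(Y|X) = H(X,Y) - H(X) = 3.1054 - 1.9491 = 1.1563 bits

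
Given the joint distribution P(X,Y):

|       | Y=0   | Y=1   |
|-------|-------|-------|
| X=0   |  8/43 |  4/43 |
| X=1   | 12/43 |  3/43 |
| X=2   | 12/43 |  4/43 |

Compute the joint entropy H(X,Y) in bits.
2.3845 bits

H(X,Y) = -Σ_{x,y} P(x,y) log₂ P(x,y). Per-cell terms -P(x,y)·log₂P(x,y):
  X=0: 0.45140, 0.31872
  X=1: 0.51385, 0.26800
  X=2: 0.51385, 0.31872
Sum of the 6 terms: H(X,Y) = 2.3845 bits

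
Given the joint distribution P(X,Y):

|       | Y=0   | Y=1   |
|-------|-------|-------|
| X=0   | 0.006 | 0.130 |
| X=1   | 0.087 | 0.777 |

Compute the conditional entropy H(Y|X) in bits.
0.4426 bits

H(Y|X) = H(X,Y) - H(X)

H(X,Y) = -Σ_{x,y} P(x,y) log₂ P(x,y). Per-cell terms -P(x,y)·log₂P(x,y):
  X=0: 0.044285, 0.382644
  X=1: 0.306487, 0.282838
Sum of the 4 terms: H(X,Y) = 1.01625 bits

Marginal of X (row sums):
  P(X=0) = 0.006 + 0.130 = 0.136
  P(X=1) = 0.087 + 0.777 = 0.864
H(X) = -[0.136·log₂(0.136) + 0.864·log₂(0.864)]
  = 0.391452 + 0.182215 = 0.57367 bits

H(Y|X) = H(X,Y) - H(X) = 1.01625 - 0.57367 = 0.4426 bits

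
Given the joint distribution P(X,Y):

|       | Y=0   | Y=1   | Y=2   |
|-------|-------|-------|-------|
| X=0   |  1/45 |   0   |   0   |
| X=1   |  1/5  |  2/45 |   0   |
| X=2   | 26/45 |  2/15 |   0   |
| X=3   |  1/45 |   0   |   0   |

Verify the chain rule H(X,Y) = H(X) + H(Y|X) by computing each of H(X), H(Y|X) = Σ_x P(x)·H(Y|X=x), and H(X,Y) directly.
H(X) = 1.0907 bits, H(Y|X) = 0.6623 bits, H(X,Y) = 1.7530 bits

Marginal of X (row sums):
  P(X=0) = 1/45 + 0 + 0 = 1/45
  P(X=1) = 1/5 + 2/45 + 0 = 11/45
  P(X=2) = 26/45 + 2/15 + 0 = 32/45
  P(X=3) = 1/45 + 0 + 0 = 1/45
H(X) = -[(1/45)·log₂(1/45) + (11/45)·log₂(11/45) + (32/45)·log₂(32/45) + (1/45)·log₂(1/45)]
  = 0.122041 + 0.496814 + 0.349762 + 0.122041 = 1.0907 bits

H(Y|X) = Σ_x P(x)·H(Y|X=x):
  X=0: P(X=0) = 1/45, P(Y|X=0) = (1, 0, 0) → H(Y|X=0) = 0.000000
  X=1: P(X=1) = 11/45, P(Y|X=1) = (9/11, 2/11, 0) → H(Y|X=1) = 0.684038
  X=2: P(X=2) = 32/45, P(Y|X=2) = (13/16, 3/16, 0) → H(Y|X=2) = 0.696212
  X=3: P(X=3) = 1/45, P(Y|X=3) = (1, 0, 0) → H(Y|X=3) = 0.000000
H(Y|X) = (1/45)·0.000000 + (11/45)·0.684038 + (32/45)·0.696212 + (1/45)·0.000000 = 0.6623 bits

H(X,Y) = -Σ_{x,y} P(x,y) log₂ P(x,y). Per-cell terms -P(x,y)·log₂P(x,y):
  X=0: 0.122041, 0.000000, 0.000000
  X=1: 0.464386, 0.199638, 0.000000
  X=2: 0.457261, 0.387585, 0.000000
  X=3: 0.122041, 0.000000, 0.000000
  (cells with P = 0 contribute 0)
Sum of the 12 terms: H(X,Y) = 1.7530 bits

Chain rule check:
  H(X) + H(Y|X) = 1.0907 + 0.6623 = 1.7530 bits
  H(X,Y) = 1.7530 bits
✓ Chain rule verified.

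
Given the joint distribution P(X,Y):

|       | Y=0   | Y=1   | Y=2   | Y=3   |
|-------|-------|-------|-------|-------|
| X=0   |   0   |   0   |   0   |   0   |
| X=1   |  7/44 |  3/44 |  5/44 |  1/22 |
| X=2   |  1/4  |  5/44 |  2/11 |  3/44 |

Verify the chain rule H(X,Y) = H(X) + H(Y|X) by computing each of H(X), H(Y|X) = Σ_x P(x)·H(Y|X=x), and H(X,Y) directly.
H(X) = 0.9624 bits, H(Y|X) = 1.8508 bits, H(X,Y) = 2.8132 bits

Marginal of X (row sums):
  P(X=0) = 0 + 0 + 0 + 0 = 0
  P(X=1) = 7/44 + 3/44 + 5/44 + 1/22 = 17/44
  P(X=2) = 1/4 + 5/44 + 2/11 + 3/44 = 27/44
H(X) = -[(17/44)·log₂(17/44) + (27/44)·log₂(27/44)]   (outcomes with P = 0 contribute 0)
  = 0.5301 + 0.4323 = 0.9624 bits

H(Y|X) = Σ_x P(x)·H(Y|X=x):
  X=0: P(X=0) = 0 → contributes 0
  X=1: P(X=1) = 17/44, P(Y|X=1) = (7/17, 3/17, 5/17, 2/17) → H(Y|X=1) = 1.8512
  X=2: P(X=2) = 27/44, P(Y|X=2) = (11/27, 5/27, 8/27, 1/9) → H(Y|X=2) = 1.8505
H(Y|X) = (17/44)·1.8512 + (27/44)·1.8505 = 1.8508 bits

H(X,Y) = -Σ_{x,y} P(x,y) log₂ P(x,y). Per-cell terms -P(x,y)·log₂P(x,y):
  X=0: 0.0000, 0.0000, 0.0000, 0.0000
  X=1: 0.4219, 0.2642, 0.3565, 0.2027
  X=2: 0.5000, 0.3565, 0.4472, 0.2642
  (cells with P = 0 contribute 0)
Sum of the 12 terms: H(X,Y) = 2.8132 bits

Chain rule check:
  H(X) + H(Y|X) = 0.9624 + 1.8508 = 2.8132 bits
  H(X,Y) = 2.8132 bits
✓ Chain rule verified.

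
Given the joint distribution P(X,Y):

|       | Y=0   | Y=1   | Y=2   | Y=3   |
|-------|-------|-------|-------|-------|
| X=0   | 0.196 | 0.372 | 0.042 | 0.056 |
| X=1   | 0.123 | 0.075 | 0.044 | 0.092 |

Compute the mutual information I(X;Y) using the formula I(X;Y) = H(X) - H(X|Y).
0.0928 bits

I(X;Y) = H(X) - H(X|Y)

Marginal of X (row sums):
  P(X=0) = 0.196 + 0.372 + 0.042 + 0.056 = 0.666
  P(X=1) = 0.123 + 0.075 + 0.044 + 0.092 = 0.334
H(X) = -[0.666·log₂(0.666) + 0.334·log₂(0.334)]
  = 0.39055 + 0.52841 = 0.91896 bits

Marginal of Y (column sums):
  P(Y=0) = 0.196 + 0.123 = 0.319
  P(Y=1) = 0.372 + 0.075 = 0.447
  P(Y=2) = 0.042 + 0.044 = 0.086
  P(Y=3) = 0.056 + 0.092 = 0.148
H(X|Y) = Σ_y P(y)·H(X|Y=y):
  Y=0: P(Y=0) = 0.319, P(X|Y=0) = (196/319, 123/319) → H(X|Y=0) = 0.96189
  Y=1: P(Y=1) = 0.447, P(X|Y=1) = (124/149, 25/149) → H(X|Y=1) = 0.65261
  Y=2: P(Y=2) = 0.086, P(X|Y=2) = (21/43, 22/43) → H(X|Y=2) = 0.99961
  Y=3: P(Y=3) = 0.148, P(X|Y=3) = (14/37, 23/37) → H(X|Y=3) = 0.95689
H(X|Y) = 0.319·0.96189 + 0.447·0.65261 + 0.086·0.99961 + 0.148·0.95689 = 0.82615 bits

I(X;Y) = H(X) - H(X|Y) = 0.91896 - 0.82615 = 0.0928 bits

Cross-check via I(X;Y) = H(X) + H(Y) - H(X,Y): computing H(Y) from the column sums and H(X,Y) from the 8 cells in the same way gives H(Y) = 1.75743 bits and H(X,Y) = 2.58357 bits, so
I(X;Y) = 0.91896 + 1.75743 - 2.58357 = 0.0928 bits ✓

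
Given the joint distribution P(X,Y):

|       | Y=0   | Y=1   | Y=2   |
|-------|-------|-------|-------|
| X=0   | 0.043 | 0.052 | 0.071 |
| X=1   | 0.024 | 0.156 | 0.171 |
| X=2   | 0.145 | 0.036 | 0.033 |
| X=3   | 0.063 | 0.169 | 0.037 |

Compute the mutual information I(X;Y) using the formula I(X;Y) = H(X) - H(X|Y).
0.2385 bits

I(X;Y) = H(X) - H(X|Y)

Marginal of X (row sums):
  P(X=0) = 0.043 + 0.052 + 0.071 = 0.166
  P(X=1) = 0.024 + 0.156 + 0.171 = 0.351
  P(X=2) = 0.145 + 0.036 + 0.033 = 0.214
  P(X=3) = 0.063 + 0.169 + 0.037 = 0.269
H(X) = -[0.166·log₂(0.166) + 0.351·log₂(0.351) + 0.214·log₂(0.214) + 0.269·log₂(0.269)]
  = 0.430064 + 0.530170 + 0.476004 + 0.509573 = 1.94581 bits

Marginal of Y (column sums):
  P(Y=0) = 0.043 + 0.024 + 0.145 + 0.063 = 0.275
  P(Y=1) = 0.052 + 0.156 + 0.036 + 0.169 = 0.413
  P(Y=2) = 0.071 + 0.171 + 0.033 + 0.037 = 0.312
H(X|Y) = Σ_y P(y)·H(X|Y=y):
  Y=0: P(Y=0) = 0.275, P(X|Y=0) = (43/275, 24/275, 29/55, 63/275) → H(X|Y=0) = 1.699564
  Y=1: P(Y=1) = 0.413, P(X|Y=1) = (52/413, 156/413, 36/413, 169/413) → H(X|Y=1) = 1.741302
  Y=2: P(Y=2) = 0.312, P(X|Y=2) = (71/312, 57/104, 11/104, 37/312) → H(X|Y=2) = 1.669057
H(X|Y) = 0.275·1.699564 + 0.413·1.741302 + 0.312·1.669057 = 1.70728 bits

I(X;Y) = H(X) - H(X|Y) = 1.94581 - 1.70728 = 0.2385 bits

Cross-check via I(X;Y) = H(X) + H(Y) - H(X,Y): computing H(Y) from the column sums and H(X,Y) from the 12 cells in the same way gives H(Y) = 1.56337 bits and H(X,Y) = 3.27065 bits, so
I(X;Y) = 1.94581 + 1.56337 - 3.27065 = 0.2385 bits ✓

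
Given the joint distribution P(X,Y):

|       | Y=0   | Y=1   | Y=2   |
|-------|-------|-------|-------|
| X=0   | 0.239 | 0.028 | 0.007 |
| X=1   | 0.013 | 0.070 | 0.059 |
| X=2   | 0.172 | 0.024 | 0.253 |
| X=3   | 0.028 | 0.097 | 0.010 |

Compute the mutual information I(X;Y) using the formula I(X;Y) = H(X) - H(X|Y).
0.4617 bits

I(X;Y) = H(X) - H(X|Y)

Marginal of X (row sums):
  P(X=0) = 0.239 + 0.028 + 0.007 = 0.274
  P(X=1) = 0.013 + 0.070 + 0.059 = 0.142
  P(X=2) = 0.172 + 0.024 + 0.253 = 0.449
  P(X=3) = 0.028 + 0.097 + 0.010 = 0.135
H(X) = -[0.274·log₂(0.274) + 0.142·log₂(0.142) + 0.449·log₂(0.449) + 0.135·log₂(0.135)]
  = 0.51176 + 0.39988 + 0.51869 + 0.39001 = 1.8203 bits

Marginal of Y (column sums):
  P(Y=0) = 0.239 + 0.013 + 0.172 + 0.028 = 0.452
  P(Y=1) = 0.028 + 0.070 + 0.024 + 0.097 = 0.219
  P(Y=2) = 0.007 + 0.059 + 0.253 + 0.010 = 0.329
H(X|Y) = Σ_y P(y)·H(X|Y=y):
  Y=0: P(Y=0) = 0.452, P(X|Y=0) = (239/452, 13/452, 43/113, 7/113) → H(X|Y=0) = 1.41236
  Y=1: P(Y=1) = 0.219, P(X|Y=1) = (28/219, 70/219, 8/73, 97/219) → H(X|Y=1) = 1.77531
  Y=2: P(Y=2) = 0.329, P(X|Y=2) = (1/47, 59/329, 253/329, 10/329) → H(X|Y=2) = 1.00740
H(X|Y) = 0.452·1.41236 + 0.219·1.77531 + 0.329·1.00740 = 1.3586 bits

I(X;Y) = H(X) - H(X|Y) = 1.8203 - 1.3586 = 0.4617 bits

Cross-check via I(X;Y) = H(X) + H(Y) - H(X,Y): computing H(Y) from the column sums and H(X,Y) from the 12 cells in the same way gives H(Y) = 1.5253 bits and H(X,Y) = 2.8839 bits, so
I(X;Y) = 1.8203 + 1.5253 - 2.8839 = 0.4617 bits ✓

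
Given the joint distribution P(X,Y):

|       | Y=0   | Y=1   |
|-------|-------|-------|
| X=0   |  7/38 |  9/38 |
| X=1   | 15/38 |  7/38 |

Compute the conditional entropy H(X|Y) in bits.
0.9387 bits

H(X|Y) = H(X,Y) - H(Y)

H(X,Y) = -Σ_{x,y} P(x,y) log₂ P(x,y). Per-cell terms -P(x,y)·log₂P(x,y):
  X=0: 0.449579, 0.492158
  X=1: 0.529357, 0.449579
Sum of the 4 terms: H(X,Y) = 1.92067 bits

Marginal of Y (column sums):
  P(Y=0) = 7/38 + 15/38 = 11/19
  P(Y=1) = 9/38 + 7/38 = 8/19
H(Y) = -[(11/19)·log₂(11/19) + (8/19)·log₂(8/19)]
  = 0.456498 + 0.525443 = 0.98194 bits

H(X|Y) = H(X,Y) - H(Y) = 1.92067 - 0.98194 = 0.9387 bits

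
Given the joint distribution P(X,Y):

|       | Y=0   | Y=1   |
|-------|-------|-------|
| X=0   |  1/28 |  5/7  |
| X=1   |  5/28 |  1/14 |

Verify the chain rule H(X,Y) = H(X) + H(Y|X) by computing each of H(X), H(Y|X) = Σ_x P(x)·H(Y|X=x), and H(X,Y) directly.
H(X) = 0.8113 bits, H(Y|X) = 0.4229 bits, H(X,Y) = 1.2342 bits

Marginal of X (row sums):
  P(X=0) = 1/28 + 5/7 = 3/4
  P(X=1) = 5/28 + 1/14 = 1/4
H(X) = -[(3/4)·log₂(3/4) + (1/4)·log₂(1/4)]
  = 0.3113 + 0.5000 = 0.8113 bits

H(Y|X) = Σ_x P(x)·H(Y|X=x):
  X=0: P(X=0) = 3/4, P(Y|X=0) = (1/21, 20/21) → H(Y|X=0) = 0.2762
  X=1: P(X=1) = 1/4, P(Y|X=1) = (5/7, 2/7) → H(Y|X=1) = 0.8631
H(Y|X) = (3/4)·0.2762 + (1/4)·0.8631 = 0.4229 bits

H(X,Y) = -Σ_{x,y} P(x,y) log₂ P(x,y). Per-cell terms -P(x,y)·log₂P(x,y):
  X=0: 0.1717, 0.3467
  X=1: 0.4438, 0.2720
Sum of the 4 terms: H(X,Y) = 1.2342 bits

Chain rule check:
  H(X) + H(Y|X) = 0.8113 + 0.4229 = 1.2342 bits
  H(X,Y) = 1.2342 bits
✓ Chain rule verified.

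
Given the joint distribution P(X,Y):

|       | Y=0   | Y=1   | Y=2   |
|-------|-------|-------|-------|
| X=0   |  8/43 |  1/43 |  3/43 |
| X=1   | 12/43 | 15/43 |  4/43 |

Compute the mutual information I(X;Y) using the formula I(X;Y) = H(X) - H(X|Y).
0.1167 bits

I(X;Y) = H(X) - H(X|Y)

Marginal of X (row sums):
  P(X=0) = 8/43 + 1/43 + 3/43 = 12/43
  P(X=1) = 12/43 + 15/43 + 4/43 = 31/43
H(X) = -[(12/43)·log₂(12/43) + (31/43)·log₂(31/43)]
  = 0.5139 + 0.3403 = 0.8542 bits

Marginal of Y (column sums):
  P(Y=0) = 8/43 + 12/43 = 20/43
  P(Y=1) = 1/43 + 15/43 = 16/43
  P(Y=2) = 3/43 + 4/43 = 7/43
H(X|Y) = Σ_y P(y)·H(X|Y=y):
  Y=0: P(Y=0) = 20/43, P(X|Y=0) = (2/5, 3/5) → H(X|Y=0) = 0.9710
  Y=1: P(Y=1) = 16/43, P(X|Y=1) = (1/16, 15/16) → H(X|Y=1) = 0.3373
  Y=2: P(Y=2) = 7/43, P(X|Y=2) = (3/7, 4/7) → H(X|Y=2) = 0.9852
H(X|Y) = (20/43)·0.9710 + (16/43)·0.3373 + (7/43)·0.9852 = 0.7375 bits

I(X;Y) = H(X) - H(X|Y) = 0.8542 - 0.7375 = 0.1167 bits

Cross-check via I(X;Y) = H(X) + H(Y) - H(X,Y): computing H(Y) from the column sums and H(X,Y) from the 6 cells in the same way gives H(Y) = 1.4707 bits and H(X,Y) = 2.2082 bits, so
I(X;Y) = 0.8542 + 1.4707 - 2.2082 = 0.1167 bits ✓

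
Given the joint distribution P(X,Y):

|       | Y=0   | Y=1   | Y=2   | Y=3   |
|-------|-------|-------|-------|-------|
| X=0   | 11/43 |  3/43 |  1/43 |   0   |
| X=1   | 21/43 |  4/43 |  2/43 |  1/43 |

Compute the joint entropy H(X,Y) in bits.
2.0531 bits

H(X,Y) = -Σ_{x,y} P(x,y) log₂ P(x,y). Per-cell terms -P(x,y)·log₂P(x,y):
  X=0: 0.5031, 0.2680, 0.1262, 0.0000
  X=1: 0.5050, 0.3187, 0.2059, 0.1262
  (cells with P = 0 contribute 0)
Sum of the 8 terms: H(X,Y) = 2.0531 bits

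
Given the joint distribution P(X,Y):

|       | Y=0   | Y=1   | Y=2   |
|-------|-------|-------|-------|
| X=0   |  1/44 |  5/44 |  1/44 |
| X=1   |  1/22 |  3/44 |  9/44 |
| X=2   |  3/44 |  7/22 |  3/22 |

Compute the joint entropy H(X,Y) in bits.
2.7217 bits

H(X,Y) = -Σ_{x,y} P(x,y) log₂ P(x,y). Per-cell terms -P(x,y)·log₂P(x,y):
  X=0: 0.12408, 0.35653, 0.12408
  X=1: 0.20270, 0.26417, 0.46831
  X=2: 0.26417, 0.52566, 0.39197
Sum of the 9 terms: H(X,Y) = 2.7217 bits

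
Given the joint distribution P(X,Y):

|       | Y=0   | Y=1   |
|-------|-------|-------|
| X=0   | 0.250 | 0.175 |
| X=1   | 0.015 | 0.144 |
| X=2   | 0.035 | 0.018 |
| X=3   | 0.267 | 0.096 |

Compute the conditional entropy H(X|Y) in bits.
1.5533 bits

H(X|Y) = H(X,Y) - H(Y)

H(X,Y) = -Σ_{x,y} P(x,y) log₂ P(x,y). Per-cell terms -P(x,y)·log₂P(x,y):
  X=0: 0.5000000, 0.4400503
  X=1: 0.0908834, 0.4026037
  X=2: 0.1692775, 0.1043255
  X=3: 0.5086586, 0.3245589
Sum of the 8 terms: H(X,Y) = 2.5403579 bits

Marginal of Y (column sums):
  P(Y=0) = 0.250 + 0.015 + 0.035 + 0.267 = 0.567
  P(Y=1) = 0.175 + 0.144 + 0.018 + 0.096 = 0.433
H(Y) = -[0.567·log₂(0.567) + 0.433·log₂(0.433)]
  = 0.4641345 + 0.5228739 = 0.9870084 bits

H(X|Y) = H(X,Y) - H(Y) = 2.5403579 - 0.9870084 = 1.5533 bits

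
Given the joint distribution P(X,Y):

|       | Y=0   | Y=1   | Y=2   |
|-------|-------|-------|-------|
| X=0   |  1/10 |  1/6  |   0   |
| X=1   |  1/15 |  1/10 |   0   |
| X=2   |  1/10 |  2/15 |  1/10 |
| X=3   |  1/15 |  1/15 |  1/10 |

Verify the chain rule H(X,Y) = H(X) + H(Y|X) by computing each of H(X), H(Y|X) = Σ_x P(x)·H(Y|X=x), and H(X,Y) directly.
H(X) = 1.9575 bits, H(Y|X) = 1.3032 bits, H(X,Y) = 3.2608 bits

Marginal of X (row sums):
  P(X=0) = 1/10 + 1/6 + 0 = 4/15
  P(X=1) = 1/15 + 1/10 + 0 = 1/6
  P(X=2) = 1/10 + 2/15 + 1/10 = 1/3
  P(X=3) = 1/15 + 1/15 + 1/10 = 7/30
H(X) = -[(4/15)·log₂(4/15) + (1/6)·log₂(1/6) + (1/3)·log₂(1/3) + (7/30)·log₂(7/30)]
  = 0.508504 + 0.430827 + 0.528321 + 0.489892 = 1.9575 bits

H(Y|X) = Σ_x P(x)·H(Y|X=x):
  X=0: P(X=0) = 4/15, P(Y|X=0) = (3/8, 5/8, 0) → H(Y|X=0) = 0.954434
  X=1: P(X=1) = 1/6, P(Y|X=1) = (2/5, 3/5, 0) → H(Y|X=1) = 0.970951
  X=2: P(X=2) = 1/3, P(Y|X=2) = (3/10, 2/5, 3/10) → H(Y|X=2) = 1.570951
  X=3: P(X=3) = 7/30, P(Y|X=3) = (2/7, 2/7, 3/7) → H(Y|X=3) = 1.556657
H(Y|X) = (4/15)·0.954434 + (1/6)·0.970951 + (1/3)·1.570951 + (7/30)·1.556657 = 1.3032 bits

H(X,Y) = -Σ_{x,y} P(x,y) log₂ P(x,y). Per-cell terms -P(x,y)·log₂P(x,y):
  X=0: 0.332193, 0.430827, 0.000000
  X=1: 0.260459, 0.332193, 0.000000
  X=2: 0.332193, 0.387585, 0.332193
  X=3: 0.260459, 0.260459, 0.332193
  (cells with P = 0 contribute 0)
Sum of the 12 terms: H(X,Y) = 3.2608 bits

Chain rule check:
  H(X) + H(Y|X) = 1.9575 + 1.3032 = 3.2607 bits
  H(X,Y) = 3.2608 bits
✓ Chain rule verified (Δ = 0.0001 is 4-dp rounding noise: each of the three values was rounded independently).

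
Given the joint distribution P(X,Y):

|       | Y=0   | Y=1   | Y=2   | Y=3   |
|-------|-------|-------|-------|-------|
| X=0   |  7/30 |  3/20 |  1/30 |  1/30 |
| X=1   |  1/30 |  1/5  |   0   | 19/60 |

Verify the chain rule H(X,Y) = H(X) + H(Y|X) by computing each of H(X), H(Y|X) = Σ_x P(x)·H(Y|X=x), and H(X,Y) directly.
H(X) = 0.9928 bits, H(Y|X) = 1.3881 bits, H(X,Y) = 2.3808 bits

Marginal of X (row sums):
  P(X=0) = 7/30 + 3/20 + 1/30 + 1/30 = 9/20
  P(X=1) = 1/30 + 1/5 + 0 + 19/60 = 11/20
H(X) = -[(9/20)·log₂(9/20) + (11/20)·log₂(11/20)]
  = 0.51840 + 0.47437 = 0.9928 bits

H(Y|X) = Σ_x P(x)·H(Y|X=x):
  X=0: P(X=0) = 9/20, P(Y|X=0) = (14/27, 1/3, 2/27, 2/27) → H(Y|X=0) = 1.57591
  X=1: P(X=1) = 11/20, P(Y|X=1) = (2/33, 4/11, 0, 19/33) → H(Y|X=1) = 1.23439
H(Y|X) = (9/20)·1.57591 + (11/20)·1.23439 = 1.3881 bits

H(X,Y) = -Σ_{x,y} P(x,y) log₂ P(x,y). Per-cell terms -P(x,y)·log₂P(x,y):
  X=0: 0.48989, 0.41054, 0.16356, 0.16356
  X=1: 0.16356, 0.46439, 0.00000, 0.52534
  (cells with P = 0 contribute 0)
Sum of the 8 terms: H(X,Y) = 2.3808 bits

Chain rule check:
  H(X) + H(Y|X) = 0.9928 + 1.3881 = 2.3809 bits
  H(X,Y) = 2.3808 bits
✓ Chain rule verified (Δ = 0.0001 is 4-dp rounding noise: each of the three values was rounded independently).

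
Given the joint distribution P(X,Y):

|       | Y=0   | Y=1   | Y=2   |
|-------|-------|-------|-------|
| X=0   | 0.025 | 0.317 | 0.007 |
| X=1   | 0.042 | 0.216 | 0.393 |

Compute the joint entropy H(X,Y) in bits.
1.9077 bits

H(X,Y) = -Σ_{x,y} P(x,y) log₂ P(x,y). Per-cell terms -P(x,y)·log₂P(x,y):
  X=0: 0.1330, 0.5254, 0.0501
  X=1: 0.1921, 0.4776, 0.5295
Sum of the 6 terms: H(X,Y) = 1.9077 bits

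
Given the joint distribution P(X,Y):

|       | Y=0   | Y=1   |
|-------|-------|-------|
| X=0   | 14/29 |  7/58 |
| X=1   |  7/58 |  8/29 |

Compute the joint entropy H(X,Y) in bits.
1.7561 bits

H(X,Y) = -Σ_{x,y} P(x,y) log₂ P(x,y). Per-cell terms -P(x,y)·log₂P(x,y):
  X=0: 0.5072, 0.3682
  X=1: 0.3682, 0.5125
Sum of the 4 terms: H(X,Y) = 1.7561 bits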